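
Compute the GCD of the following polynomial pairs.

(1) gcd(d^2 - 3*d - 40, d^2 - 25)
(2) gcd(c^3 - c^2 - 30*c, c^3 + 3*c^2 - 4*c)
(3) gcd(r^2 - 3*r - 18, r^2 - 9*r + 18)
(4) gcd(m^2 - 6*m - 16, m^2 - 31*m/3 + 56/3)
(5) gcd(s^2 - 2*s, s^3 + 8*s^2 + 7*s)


(1) = gcd((d - 8)*(d + 5), (d - 5)*(d + 5)) = d + 5
(2) = gcd(c*(c - 6)*(c + 5), c*(c - 1)*(c + 4)) = c
(3) = r - 6
(4) = gcd((m - 8)*(m + 2), (m - 8)*(m - 7/3)) = m - 8
(5) = gcd(s*(s - 2), s*(s + 1)*(s + 7)) = s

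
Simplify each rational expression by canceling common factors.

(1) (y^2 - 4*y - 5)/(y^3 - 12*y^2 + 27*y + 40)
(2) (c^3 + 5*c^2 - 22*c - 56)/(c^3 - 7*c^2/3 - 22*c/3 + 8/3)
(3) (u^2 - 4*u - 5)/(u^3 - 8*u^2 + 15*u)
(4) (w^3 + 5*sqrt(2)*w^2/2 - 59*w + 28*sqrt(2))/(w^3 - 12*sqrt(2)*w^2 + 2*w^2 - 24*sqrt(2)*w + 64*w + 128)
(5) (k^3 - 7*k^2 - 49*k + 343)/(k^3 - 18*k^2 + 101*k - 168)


(1) = 1/(y - 8)
(2) = (3*c + 21)/(3*c - 1)
(3) = (u + 1)/(u^2 - 3*u)
(4) = (2*w^2 + 13*sqrt(2)*w - 14)/(2*w^2 + w*(4 - 16*sqrt(2)) - 32*sqrt(2))
(5) = (k^2 - 49)/(k^2 - 11*k + 24)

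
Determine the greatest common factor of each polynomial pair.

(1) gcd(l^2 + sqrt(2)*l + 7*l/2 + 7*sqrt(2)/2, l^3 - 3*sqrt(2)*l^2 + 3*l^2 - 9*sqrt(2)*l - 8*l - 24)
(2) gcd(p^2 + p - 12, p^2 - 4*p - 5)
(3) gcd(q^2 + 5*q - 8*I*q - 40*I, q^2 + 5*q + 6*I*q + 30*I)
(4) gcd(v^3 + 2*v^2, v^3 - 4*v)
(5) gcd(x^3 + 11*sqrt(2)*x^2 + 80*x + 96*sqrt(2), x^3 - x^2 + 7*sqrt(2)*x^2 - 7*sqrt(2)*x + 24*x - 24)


(1) = gcd((l + 7/2)*(l + sqrt(2)), (l + 3)*(l - 4*sqrt(2))*(l + sqrt(2))) = l + sqrt(2)
(2) = gcd((p - 3)*(p + 4), (p - 5)*(p + 1)) = 1
(3) = q + 5
(4) = v^2 + 2*v
(5) = x^2 + 7*sqrt(2)*x + 24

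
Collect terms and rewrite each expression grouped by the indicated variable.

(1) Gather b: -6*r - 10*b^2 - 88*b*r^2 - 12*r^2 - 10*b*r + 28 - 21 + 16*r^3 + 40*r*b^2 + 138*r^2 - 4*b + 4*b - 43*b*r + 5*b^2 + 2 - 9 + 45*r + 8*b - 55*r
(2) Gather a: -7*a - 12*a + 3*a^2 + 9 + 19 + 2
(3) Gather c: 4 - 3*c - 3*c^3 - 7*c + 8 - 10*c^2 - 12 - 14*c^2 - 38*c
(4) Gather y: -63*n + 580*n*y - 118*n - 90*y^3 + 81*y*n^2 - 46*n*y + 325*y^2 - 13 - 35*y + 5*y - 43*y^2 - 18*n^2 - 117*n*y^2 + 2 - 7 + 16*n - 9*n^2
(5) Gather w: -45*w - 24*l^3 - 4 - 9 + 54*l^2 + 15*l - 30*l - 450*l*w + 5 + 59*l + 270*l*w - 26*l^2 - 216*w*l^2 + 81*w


(1) = b^2*(40*r - 5) + b*(-88*r^2 - 53*r + 8) + 16*r^3 + 126*r^2 - 16*r
(2) = 3*a^2 - 19*a + 30
(3) = -3*c^3 - 24*c^2 - 48*c
(4) = -27*n^2 - 165*n - 90*y^3 + y^2*(282 - 117*n) + y*(81*n^2 + 534*n - 30) - 18
(5) = -24*l^3 + 28*l^2 + 44*l + w*(-216*l^2 - 180*l + 36) - 8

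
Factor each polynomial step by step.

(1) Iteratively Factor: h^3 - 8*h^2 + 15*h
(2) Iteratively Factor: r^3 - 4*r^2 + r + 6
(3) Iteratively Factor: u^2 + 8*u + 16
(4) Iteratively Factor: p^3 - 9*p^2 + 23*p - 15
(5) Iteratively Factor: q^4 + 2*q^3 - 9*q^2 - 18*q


(1) = (h - 3)*(h^2 - 5*h) = (h - 5)*(h - 3)*(h)
(2) = (r - 2)*(r^2 - 2*r - 3) = (r - 3)*(r - 2)*(r + 1)
(3) = (u + 4)*(u + 4)
(4) = (p - 1)*(p^2 - 8*p + 15) = (p - 5)*(p - 1)*(p - 3)
(5) = (q + 2)*(q^3 - 9*q) = (q + 2)*(q + 3)*(q^2 - 3*q) = (q - 3)*(q + 2)*(q + 3)*(q)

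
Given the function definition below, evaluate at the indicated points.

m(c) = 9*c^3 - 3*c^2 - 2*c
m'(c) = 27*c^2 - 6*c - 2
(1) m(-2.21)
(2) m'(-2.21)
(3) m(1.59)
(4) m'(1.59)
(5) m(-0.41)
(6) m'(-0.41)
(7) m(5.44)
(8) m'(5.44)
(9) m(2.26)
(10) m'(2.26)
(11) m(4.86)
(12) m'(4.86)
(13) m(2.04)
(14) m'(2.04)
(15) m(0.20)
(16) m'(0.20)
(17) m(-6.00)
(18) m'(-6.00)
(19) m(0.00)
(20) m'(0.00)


(1) = -107.38
(2) = 143.13
(3) = 25.41
(4) = 56.72
(5) = -0.30
(6) = 5.00
(7) = 1349.24
(8) = 764.39
(9) = 84.05
(10) = 122.35
(11) = 952.54
(12) = 606.57
(13) = 59.84
(14) = 98.12
(15) = -0.45
(16) = -2.12
(17) = -2040.00
(18) = 1006.00
(19) = 0.00
(20) = -2.00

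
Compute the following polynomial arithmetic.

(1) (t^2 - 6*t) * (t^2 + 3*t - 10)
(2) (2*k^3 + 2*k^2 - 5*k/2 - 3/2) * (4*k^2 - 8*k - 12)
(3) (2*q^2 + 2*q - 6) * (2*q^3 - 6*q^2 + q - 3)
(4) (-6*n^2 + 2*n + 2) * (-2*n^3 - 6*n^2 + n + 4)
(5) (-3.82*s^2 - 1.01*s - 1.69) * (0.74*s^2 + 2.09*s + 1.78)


(1) = t^4 - 3*t^3 - 28*t^2 + 60*t
(2) = 8*k^5 - 8*k^4 - 50*k^3 - 10*k^2 + 42*k + 18
(3) = 4*q^5 - 8*q^4 - 22*q^3 + 32*q^2 - 12*q + 18
(4) = 12*n^5 + 32*n^4 - 22*n^3 - 34*n^2 + 10*n + 8
(5) = -2.8268*s^4 - 8.7312*s^3 - 10.1611*s^2 - 5.3299*s - 3.0082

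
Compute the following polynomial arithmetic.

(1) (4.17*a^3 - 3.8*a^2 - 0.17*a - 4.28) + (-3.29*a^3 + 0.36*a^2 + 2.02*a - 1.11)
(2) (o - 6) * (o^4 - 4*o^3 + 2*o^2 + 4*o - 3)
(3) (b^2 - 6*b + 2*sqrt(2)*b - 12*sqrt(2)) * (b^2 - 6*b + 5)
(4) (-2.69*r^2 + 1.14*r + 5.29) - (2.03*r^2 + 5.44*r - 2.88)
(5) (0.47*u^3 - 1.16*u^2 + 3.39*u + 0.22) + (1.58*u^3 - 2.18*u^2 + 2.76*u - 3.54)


(1) = 0.88*a^3 - 3.44*a^2 + 1.85*a - 5.39
(2) = o^5 - 10*o^4 + 26*o^3 - 8*o^2 - 27*o + 18
(3) = b^4 - 12*b^3 + 2*sqrt(2)*b^3 - 24*sqrt(2)*b^2 + 41*b^2 - 30*b + 82*sqrt(2)*b - 60*sqrt(2)
(4) = -4.72*r^2 - 4.3*r + 8.17
(5) = 2.05*u^3 - 3.34*u^2 + 6.15*u - 3.32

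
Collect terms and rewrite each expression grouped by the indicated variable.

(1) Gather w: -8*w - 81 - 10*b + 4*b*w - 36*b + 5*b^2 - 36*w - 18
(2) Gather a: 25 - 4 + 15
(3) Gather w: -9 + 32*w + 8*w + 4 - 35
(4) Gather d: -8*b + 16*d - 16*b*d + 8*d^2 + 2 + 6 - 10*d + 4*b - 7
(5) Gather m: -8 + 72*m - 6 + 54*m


(1) = 5*b^2 - 46*b + w*(4*b - 44) - 99
(2) = 36
(3) = 40*w - 40
(4) = -4*b + 8*d^2 + d*(6 - 16*b) + 1
(5) = 126*m - 14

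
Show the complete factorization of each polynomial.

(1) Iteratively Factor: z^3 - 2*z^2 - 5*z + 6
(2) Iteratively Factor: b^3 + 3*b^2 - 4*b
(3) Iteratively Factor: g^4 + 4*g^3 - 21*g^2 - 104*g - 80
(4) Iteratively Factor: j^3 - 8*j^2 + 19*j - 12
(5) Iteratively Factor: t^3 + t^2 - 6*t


(1) = (z - 3)*(z^2 + z - 2) = (z - 3)*(z - 1)*(z + 2)
(2) = (b - 1)*(b^2 + 4*b) = b*(b - 1)*(b + 4)
(3) = (g - 5)*(g^3 + 9*g^2 + 24*g + 16) = (g - 5)*(g + 1)*(g^2 + 8*g + 16) = (g - 5)*(g + 1)*(g + 4)*(g + 4)
(4) = (j - 3)*(j^2 - 5*j + 4) = (j - 4)*(j - 3)*(j - 1)
(5) = (t - 2)*(t^2 + 3*t) = (t - 2)*(t + 3)*(t)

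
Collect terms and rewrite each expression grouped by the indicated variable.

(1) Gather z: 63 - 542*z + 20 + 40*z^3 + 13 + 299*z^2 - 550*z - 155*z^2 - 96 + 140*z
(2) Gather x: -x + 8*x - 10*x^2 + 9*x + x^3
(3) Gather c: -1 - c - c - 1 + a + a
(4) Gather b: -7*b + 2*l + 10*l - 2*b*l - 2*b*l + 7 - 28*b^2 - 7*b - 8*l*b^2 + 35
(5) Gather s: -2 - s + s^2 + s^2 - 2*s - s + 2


(1) = 40*z^3 + 144*z^2 - 952*z
(2) = x^3 - 10*x^2 + 16*x
(3) = 2*a - 2*c - 2
(4) = b^2*(-8*l - 28) + b*(-4*l - 14) + 12*l + 42
(5) = 2*s^2 - 4*s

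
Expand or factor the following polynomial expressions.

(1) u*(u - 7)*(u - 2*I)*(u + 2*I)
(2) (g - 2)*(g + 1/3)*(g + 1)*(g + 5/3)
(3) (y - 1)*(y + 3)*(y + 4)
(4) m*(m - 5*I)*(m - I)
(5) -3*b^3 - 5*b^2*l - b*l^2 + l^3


(1) = u^4 - 7*u^3 + 4*u^2 - 28*u
(2) = g^4 + g^3 - 31*g^2/9 - 41*g/9 - 10/9
(3) = y^3 + 6*y^2 + 5*y - 12
(4) = m^3 - 6*I*m^2 - 5*m
(5) = (-3*b + l)*(b + l)^2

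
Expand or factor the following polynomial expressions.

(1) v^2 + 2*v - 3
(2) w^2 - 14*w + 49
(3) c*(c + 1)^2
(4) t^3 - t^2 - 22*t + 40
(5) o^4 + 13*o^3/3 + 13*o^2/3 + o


(1) = (v - 1)*(v + 3)
(2) = (w - 7)^2
(3) = c^3 + 2*c^2 + c
(4) = (t - 4)*(t - 2)*(t + 5)
(5) = o*(o + 1/3)*(o + 1)*(o + 3)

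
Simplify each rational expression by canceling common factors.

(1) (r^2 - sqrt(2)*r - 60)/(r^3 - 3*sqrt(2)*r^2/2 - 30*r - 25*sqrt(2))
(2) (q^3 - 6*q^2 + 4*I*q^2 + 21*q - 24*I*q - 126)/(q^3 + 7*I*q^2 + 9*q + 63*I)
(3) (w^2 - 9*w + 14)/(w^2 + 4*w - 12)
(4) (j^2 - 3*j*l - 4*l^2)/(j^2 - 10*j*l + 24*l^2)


(1) = (2*r^2 - 2*sqrt(2)*r - 120)/(2*r^3 - 3*sqrt(2)*r^2 - 60*r - 50*sqrt(2))
(2) = (q - 6)/(q + 3*I)
(3) = (w - 7)/(w + 6)
(4) = (j + l)/(j - 6*l)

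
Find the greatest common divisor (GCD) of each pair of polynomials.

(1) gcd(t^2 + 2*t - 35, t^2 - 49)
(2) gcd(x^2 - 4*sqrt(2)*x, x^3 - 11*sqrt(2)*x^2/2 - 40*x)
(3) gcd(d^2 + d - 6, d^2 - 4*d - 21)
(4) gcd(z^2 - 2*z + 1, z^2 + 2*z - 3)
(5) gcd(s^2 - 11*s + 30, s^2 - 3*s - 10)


(1) = t + 7
(2) = x
(3) = gcd((d - 2)*(d + 3), (d - 7)*(d + 3)) = d + 3
(4) = z - 1
(5) = s - 5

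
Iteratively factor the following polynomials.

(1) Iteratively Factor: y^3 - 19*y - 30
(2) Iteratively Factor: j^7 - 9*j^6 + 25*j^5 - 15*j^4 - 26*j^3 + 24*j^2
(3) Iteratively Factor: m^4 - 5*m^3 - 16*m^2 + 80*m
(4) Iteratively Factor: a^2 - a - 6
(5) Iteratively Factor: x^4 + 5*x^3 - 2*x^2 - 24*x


(1) = (y + 2)*(y^2 - 2*y - 15) = (y + 2)*(y + 3)*(y - 5)
(2) = (j + 1)*(j^6 - 10*j^5 + 35*j^4 - 50*j^3 + 24*j^2) = (j - 4)*(j + 1)*(j^5 - 6*j^4 + 11*j^3 - 6*j^2) = j*(j - 4)*(j + 1)*(j^4 - 6*j^3 + 11*j^2 - 6*j) = j*(j - 4)*(j - 3)*(j + 1)*(j^3 - 3*j^2 + 2*j) = j*(j - 4)*(j - 3)*(j - 2)*(j + 1)*(j^2 - j) = j^2*(j - 4)*(j - 3)*(j - 2)*(j + 1)*(j - 1)
(3) = (m)*(m^3 - 5*m^2 - 16*m + 80) = m*(m - 5)*(m^2 - 16) = m*(m - 5)*(m + 4)*(m - 4)
(4) = (a - 3)*(a + 2)
(5) = (x + 4)*(x^3 + x^2 - 6*x) = x*(x + 4)*(x^2 + x - 6) = x*(x - 2)*(x + 4)*(x + 3)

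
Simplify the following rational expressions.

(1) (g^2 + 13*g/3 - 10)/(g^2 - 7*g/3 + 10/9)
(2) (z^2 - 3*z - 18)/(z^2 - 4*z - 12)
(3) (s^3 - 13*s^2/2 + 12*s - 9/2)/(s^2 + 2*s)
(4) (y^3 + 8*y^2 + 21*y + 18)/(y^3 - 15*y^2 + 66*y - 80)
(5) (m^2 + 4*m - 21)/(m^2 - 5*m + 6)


(1) = (3*g + 18)/(3*g - 2)
(2) = (z + 3)/(z + 2)
(3) = (2*s^3 - 13*s^2 + 24*s - 9)/(2*s^2 + 4*s)
(4) = (y^3 + 8*y^2 + 21*y + 18)/(y^3 - 15*y^2 + 66*y - 80)
(5) = (m + 7)/(m - 2)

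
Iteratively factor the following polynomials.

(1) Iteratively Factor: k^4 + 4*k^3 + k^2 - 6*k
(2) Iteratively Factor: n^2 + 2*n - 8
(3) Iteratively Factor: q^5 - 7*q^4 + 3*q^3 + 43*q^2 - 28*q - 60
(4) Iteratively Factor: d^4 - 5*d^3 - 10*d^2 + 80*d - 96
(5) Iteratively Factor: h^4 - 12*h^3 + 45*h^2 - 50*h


(1) = (k)*(k^3 + 4*k^2 + k - 6) = k*(k + 3)*(k^2 + k - 2) = k*(k + 2)*(k + 3)*(k - 1)
(2) = (n + 4)*(n - 2)
(3) = (q + 2)*(q^4 - 9*q^3 + 21*q^2 + q - 30) = (q + 1)*(q + 2)*(q^3 - 10*q^2 + 31*q - 30) = (q - 2)*(q + 1)*(q + 2)*(q^2 - 8*q + 15) = (q - 5)*(q - 2)*(q + 1)*(q + 2)*(q - 3)
(4) = (d - 3)*(d^3 - 2*d^2 - 16*d + 32) = (d - 3)*(d + 4)*(d^2 - 6*d + 8) = (d - 4)*(d - 3)*(d + 4)*(d - 2)
(5) = (h - 5)*(h^3 - 7*h^2 + 10*h) = (h - 5)^2*(h^2 - 2*h) = (h - 5)^2*(h - 2)*(h)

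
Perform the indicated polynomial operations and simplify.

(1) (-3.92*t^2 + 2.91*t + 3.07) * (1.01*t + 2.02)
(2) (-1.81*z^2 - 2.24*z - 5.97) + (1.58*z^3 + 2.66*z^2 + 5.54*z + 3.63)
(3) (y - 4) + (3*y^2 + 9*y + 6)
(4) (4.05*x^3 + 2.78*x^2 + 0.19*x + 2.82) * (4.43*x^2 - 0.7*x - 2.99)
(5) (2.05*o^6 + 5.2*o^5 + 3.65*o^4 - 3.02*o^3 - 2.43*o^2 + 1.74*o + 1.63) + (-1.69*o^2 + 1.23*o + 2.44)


(1) = -3.9592*t^3 - 4.9793*t^2 + 8.9789*t + 6.2014
(2) = 1.58*z^3 + 0.85*z^2 + 3.3*z - 2.34
(3) = 3*y^2 + 10*y + 2
(4) = 17.9415*x^5 + 9.4804*x^4 - 13.2138*x^3 + 4.0474*x^2 - 2.5421*x - 8.4318
(5) = 2.05*o^6 + 5.2*o^5 + 3.65*o^4 - 3.02*o^3 - 4.12*o^2 + 2.97*o + 4.07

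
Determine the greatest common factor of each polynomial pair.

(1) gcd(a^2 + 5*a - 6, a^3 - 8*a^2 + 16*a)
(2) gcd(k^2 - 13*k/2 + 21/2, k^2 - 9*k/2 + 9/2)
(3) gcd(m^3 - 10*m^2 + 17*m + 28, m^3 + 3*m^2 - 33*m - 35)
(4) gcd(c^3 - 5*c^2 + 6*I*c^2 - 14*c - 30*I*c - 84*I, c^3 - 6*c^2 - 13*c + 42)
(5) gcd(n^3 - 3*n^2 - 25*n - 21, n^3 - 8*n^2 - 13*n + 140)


(1) = gcd((a - 1)*(a + 6), a*(a - 4)^2) = 1
(2) = gcd((k - 7/2)*(k - 3), (k - 3)*(k - 3/2)) = k - 3
(3) = m + 1
(4) = c - 7
(5) = gcd((n - 7)*(n + 1)*(n + 3), (n - 7)*(n - 5)*(n + 4)) = n - 7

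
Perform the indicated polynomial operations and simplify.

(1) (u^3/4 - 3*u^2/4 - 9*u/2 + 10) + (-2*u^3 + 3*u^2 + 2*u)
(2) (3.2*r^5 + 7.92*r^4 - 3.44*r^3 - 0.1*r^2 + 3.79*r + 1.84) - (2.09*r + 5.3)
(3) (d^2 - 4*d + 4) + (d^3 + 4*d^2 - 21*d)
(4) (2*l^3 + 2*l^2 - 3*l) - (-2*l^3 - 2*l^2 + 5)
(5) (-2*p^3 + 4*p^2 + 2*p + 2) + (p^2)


(1) = -7*u^3/4 + 9*u^2/4 - 5*u/2 + 10
(2) = 3.2*r^5 + 7.92*r^4 - 3.44*r^3 - 0.1*r^2 + 1.7*r - 3.46
(3) = d^3 + 5*d^2 - 25*d + 4
(4) = 4*l^3 + 4*l^2 - 3*l - 5
(5) = -2*p^3 + 5*p^2 + 2*p + 2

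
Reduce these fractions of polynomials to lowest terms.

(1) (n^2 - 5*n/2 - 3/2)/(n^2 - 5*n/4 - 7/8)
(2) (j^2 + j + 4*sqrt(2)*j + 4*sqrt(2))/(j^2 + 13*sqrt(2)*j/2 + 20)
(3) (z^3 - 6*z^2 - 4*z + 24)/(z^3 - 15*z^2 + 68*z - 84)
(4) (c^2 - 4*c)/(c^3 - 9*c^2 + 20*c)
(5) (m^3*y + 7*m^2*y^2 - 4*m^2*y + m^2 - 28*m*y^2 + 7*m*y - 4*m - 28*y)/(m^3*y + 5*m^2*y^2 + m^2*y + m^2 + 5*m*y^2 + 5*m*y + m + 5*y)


(1) = (4*n - 12)/(4*n - 7)
(2) = (2*j + 2)/(2*j + 5*sqrt(2))
(3) = (z + 2)/(z - 7)
(4) = 1/(c - 5)
(5) = (m^2 + 7*m*y - 4*m - 28*y)/(m^2 + 5*m*y + m + 5*y)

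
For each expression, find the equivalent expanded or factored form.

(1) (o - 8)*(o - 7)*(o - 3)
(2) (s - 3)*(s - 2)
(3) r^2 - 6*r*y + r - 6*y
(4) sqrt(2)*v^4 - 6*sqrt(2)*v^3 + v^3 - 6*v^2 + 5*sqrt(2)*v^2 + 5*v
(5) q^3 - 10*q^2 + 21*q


(1) = o^3 - 18*o^2 + 101*o - 168
(2) = s^2 - 5*s + 6
(3) = (r + 1)*(r - 6*y)
(4) = v*(v - 5)*(v - 1)*(sqrt(2)*v + 1)
(5) = q*(q - 7)*(q - 3)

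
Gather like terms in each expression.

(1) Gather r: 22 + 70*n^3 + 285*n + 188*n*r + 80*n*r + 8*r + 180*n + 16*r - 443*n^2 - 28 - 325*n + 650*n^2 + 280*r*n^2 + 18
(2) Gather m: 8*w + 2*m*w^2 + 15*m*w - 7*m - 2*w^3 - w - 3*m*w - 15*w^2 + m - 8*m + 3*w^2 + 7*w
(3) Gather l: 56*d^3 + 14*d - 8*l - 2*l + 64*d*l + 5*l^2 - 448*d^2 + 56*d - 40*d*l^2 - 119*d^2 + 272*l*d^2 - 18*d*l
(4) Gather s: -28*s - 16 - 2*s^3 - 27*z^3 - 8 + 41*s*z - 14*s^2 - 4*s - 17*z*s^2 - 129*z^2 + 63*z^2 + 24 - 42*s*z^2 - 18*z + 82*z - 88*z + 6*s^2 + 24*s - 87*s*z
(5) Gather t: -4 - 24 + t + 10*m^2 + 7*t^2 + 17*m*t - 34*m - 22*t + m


(1) = 70*n^3 + 207*n^2 + 140*n + r*(280*n^2 + 268*n + 24) + 12
(2) = m*(2*w^2 + 12*w - 14) - 2*w^3 - 12*w^2 + 14*w
(3) = 56*d^3 - 567*d^2 + 70*d + l^2*(5 - 40*d) + l*(272*d^2 + 46*d - 10)
(4) = -2*s^3 + s^2*(-17*z - 8) + s*(-42*z^2 - 46*z - 8) - 27*z^3 - 66*z^2 - 24*z
(5) = 10*m^2 - 33*m + 7*t^2 + t*(17*m - 21) - 28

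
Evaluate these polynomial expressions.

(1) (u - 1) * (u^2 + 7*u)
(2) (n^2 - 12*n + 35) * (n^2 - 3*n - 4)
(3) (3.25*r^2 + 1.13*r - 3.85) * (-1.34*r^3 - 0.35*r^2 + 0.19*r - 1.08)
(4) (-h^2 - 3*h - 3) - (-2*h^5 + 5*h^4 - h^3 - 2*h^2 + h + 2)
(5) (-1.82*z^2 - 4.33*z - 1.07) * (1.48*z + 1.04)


(1) = u^3 + 6*u^2 - 7*u
(2) = n^4 - 15*n^3 + 67*n^2 - 57*n - 140
(3) = -4.355*r^5 - 2.6517*r^4 + 5.381*r^3 - 1.9478*r^2 - 1.9519*r + 4.158
(4) = 2*h^5 - 5*h^4 + h^3 + h^2 - 4*h - 5
(5) = -2.6936*z^3 - 8.3012*z^2 - 6.0868*z - 1.1128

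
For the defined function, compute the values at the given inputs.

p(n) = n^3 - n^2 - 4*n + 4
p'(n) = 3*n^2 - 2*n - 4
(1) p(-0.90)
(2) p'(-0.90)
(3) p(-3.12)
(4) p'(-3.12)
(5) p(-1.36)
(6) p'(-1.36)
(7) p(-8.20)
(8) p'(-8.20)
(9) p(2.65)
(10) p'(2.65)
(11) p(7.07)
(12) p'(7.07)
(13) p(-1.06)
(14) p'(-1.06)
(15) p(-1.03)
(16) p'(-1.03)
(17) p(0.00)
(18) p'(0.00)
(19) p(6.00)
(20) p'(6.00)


(1) = 6.06
(2) = 0.23
(3) = -23.63
(4) = 31.44
(5) = 5.07
(6) = 4.27
(7) = -581.81
(8) = 214.12
(9) = 4.99
(10) = 11.77
(11) = 279.13
(12) = 131.81
(13) = 5.93
(14) = 1.49
(15) = 5.97
(16) = 1.24
(17) = 4.00
(18) = -4.00
(19) = 160.00
(20) = 92.00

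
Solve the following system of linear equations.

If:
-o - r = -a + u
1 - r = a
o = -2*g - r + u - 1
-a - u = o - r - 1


Then:
a = 3/4
g = u - 7/8
o = 1/2 - u
r = 1/4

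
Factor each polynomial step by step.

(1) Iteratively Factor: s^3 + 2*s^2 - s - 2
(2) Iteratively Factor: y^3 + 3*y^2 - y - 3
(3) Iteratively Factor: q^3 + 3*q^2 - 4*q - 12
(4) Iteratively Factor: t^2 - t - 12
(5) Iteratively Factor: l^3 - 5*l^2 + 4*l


(1) = (s + 1)*(s^2 + s - 2) = (s + 1)*(s + 2)*(s - 1)
(2) = (y - 1)*(y^2 + 4*y + 3) = (y - 1)*(y + 1)*(y + 3)
(3) = (q + 3)*(q^2 - 4) = (q - 2)*(q + 3)*(q + 2)
(4) = (t - 4)*(t + 3)
(5) = (l)*(l^2 - 5*l + 4) = l*(l - 4)*(l - 1)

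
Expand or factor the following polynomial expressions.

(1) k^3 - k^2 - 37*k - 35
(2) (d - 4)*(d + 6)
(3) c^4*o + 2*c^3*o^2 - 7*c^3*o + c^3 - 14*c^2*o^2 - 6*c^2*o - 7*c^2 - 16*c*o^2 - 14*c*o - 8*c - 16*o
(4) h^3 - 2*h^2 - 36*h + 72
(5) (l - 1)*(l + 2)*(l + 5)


(1) = (k - 7)*(k + 1)*(k + 5)
(2) = d^2 + 2*d - 24
(3) = (c - 8)*(c + 1)*(c + 2*o)*(c*o + 1)
(4) = (h - 6)*(h - 2)*(h + 6)
(5) = l^3 + 6*l^2 + 3*l - 10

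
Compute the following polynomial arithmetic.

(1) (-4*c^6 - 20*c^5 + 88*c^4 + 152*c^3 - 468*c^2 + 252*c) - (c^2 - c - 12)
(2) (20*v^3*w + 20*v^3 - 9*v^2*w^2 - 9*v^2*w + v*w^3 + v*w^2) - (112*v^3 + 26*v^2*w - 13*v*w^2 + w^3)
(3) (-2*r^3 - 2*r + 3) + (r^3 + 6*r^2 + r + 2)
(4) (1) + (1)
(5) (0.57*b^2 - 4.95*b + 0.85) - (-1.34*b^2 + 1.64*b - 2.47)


(1) = -4*c^6 - 20*c^5 + 88*c^4 + 152*c^3 - 469*c^2 + 253*c + 12
(2) = 20*v^3*w - 92*v^3 - 9*v^2*w^2 - 35*v^2*w + v*w^3 + 14*v*w^2 - w^3
(3) = -r^3 + 6*r^2 - r + 5
(4) = 2
(5) = 1.91*b^2 - 6.59*b + 3.32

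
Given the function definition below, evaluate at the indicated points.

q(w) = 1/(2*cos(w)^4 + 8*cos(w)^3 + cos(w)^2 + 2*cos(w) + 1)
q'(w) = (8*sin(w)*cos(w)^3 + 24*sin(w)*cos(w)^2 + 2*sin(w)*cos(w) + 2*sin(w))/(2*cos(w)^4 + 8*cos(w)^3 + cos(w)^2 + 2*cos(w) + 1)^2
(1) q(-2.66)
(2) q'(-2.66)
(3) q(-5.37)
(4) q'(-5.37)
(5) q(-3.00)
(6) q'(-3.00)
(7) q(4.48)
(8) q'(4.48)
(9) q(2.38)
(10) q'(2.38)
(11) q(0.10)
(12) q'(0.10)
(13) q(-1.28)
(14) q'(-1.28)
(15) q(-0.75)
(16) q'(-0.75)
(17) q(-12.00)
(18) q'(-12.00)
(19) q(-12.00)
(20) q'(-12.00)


(1) = -0.23
(2) = -0.33
(3) = 0.21
(4) = 0.50
(5) = -0.17
(6) = -0.07
(7) = 2.00
(8) = -10.55
(9) = -0.42
(10) = 1.20
(11) = 0.07
(12) = 0.02
(13) = 0.54
(14) = -1.31
(15) = 0.15
(16) = -0.29
(17) = 0.11
(18) = 0.16
(19) = 0.11
(20) = 0.16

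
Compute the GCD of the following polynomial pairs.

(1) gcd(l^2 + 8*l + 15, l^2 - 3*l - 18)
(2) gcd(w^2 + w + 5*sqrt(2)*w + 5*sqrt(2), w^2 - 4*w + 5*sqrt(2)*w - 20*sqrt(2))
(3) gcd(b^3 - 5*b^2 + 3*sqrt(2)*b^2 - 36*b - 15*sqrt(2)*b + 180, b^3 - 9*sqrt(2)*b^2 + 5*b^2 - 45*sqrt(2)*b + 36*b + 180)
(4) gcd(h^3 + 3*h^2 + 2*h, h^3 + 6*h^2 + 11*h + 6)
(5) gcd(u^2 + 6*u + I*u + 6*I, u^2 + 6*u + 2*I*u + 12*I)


(1) = gcd((l + 3)*(l + 5), (l - 6)*(l + 3)) = l + 3
(2) = w + 5*sqrt(2)
(3) = gcd((b - 5)*(b - 3*sqrt(2))*(b + 6*sqrt(2)), (b + 5)*(b - 6*sqrt(2))*(b - 3*sqrt(2))) = b - 3*sqrt(2)
(4) = h^2 + 3*h + 2
(5) = u + 6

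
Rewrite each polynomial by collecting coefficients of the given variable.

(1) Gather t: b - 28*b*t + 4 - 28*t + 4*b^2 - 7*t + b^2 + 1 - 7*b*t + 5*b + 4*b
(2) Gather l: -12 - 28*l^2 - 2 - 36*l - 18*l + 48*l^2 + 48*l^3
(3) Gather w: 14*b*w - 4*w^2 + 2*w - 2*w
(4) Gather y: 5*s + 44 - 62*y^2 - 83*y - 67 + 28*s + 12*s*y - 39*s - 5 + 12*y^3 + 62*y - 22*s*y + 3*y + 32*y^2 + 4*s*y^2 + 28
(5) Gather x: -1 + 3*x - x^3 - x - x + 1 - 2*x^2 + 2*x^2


(1) = 5*b^2 + 10*b + t*(-35*b - 35) + 5
(2) = 48*l^3 + 20*l^2 - 54*l - 14
(3) = 14*b*w - 4*w^2
(4) = -6*s + 12*y^3 + y^2*(4*s - 30) + y*(-10*s - 18)
(5) = -x^3 + x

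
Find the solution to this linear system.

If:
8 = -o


Then:
o = -8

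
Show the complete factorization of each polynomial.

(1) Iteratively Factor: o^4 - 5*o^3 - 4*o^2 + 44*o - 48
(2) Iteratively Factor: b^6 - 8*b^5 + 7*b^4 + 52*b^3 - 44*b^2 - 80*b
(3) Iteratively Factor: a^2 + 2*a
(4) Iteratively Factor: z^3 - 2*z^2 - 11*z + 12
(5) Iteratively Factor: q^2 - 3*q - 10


(1) = (o + 3)*(o^3 - 8*o^2 + 20*o - 16) = (o - 2)*(o + 3)*(o^2 - 6*o + 8) = (o - 4)*(o - 2)*(o + 3)*(o - 2)
(2) = (b + 1)*(b^5 - 9*b^4 + 16*b^3 + 36*b^2 - 80*b) = (b - 2)*(b + 1)*(b^4 - 7*b^3 + 2*b^2 + 40*b) = (b - 5)*(b - 2)*(b + 1)*(b^3 - 2*b^2 - 8*b) = (b - 5)*(b - 2)*(b + 1)*(b + 2)*(b^2 - 4*b) = b*(b - 5)*(b - 2)*(b + 1)*(b + 2)*(b - 4)
(3) = (a + 2)*(a)
(4) = (z - 4)*(z^2 + 2*z - 3) = (z - 4)*(z - 1)*(z + 3)
(5) = (q - 5)*(q + 2)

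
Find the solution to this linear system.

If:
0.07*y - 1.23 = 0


Then:
y = 17.57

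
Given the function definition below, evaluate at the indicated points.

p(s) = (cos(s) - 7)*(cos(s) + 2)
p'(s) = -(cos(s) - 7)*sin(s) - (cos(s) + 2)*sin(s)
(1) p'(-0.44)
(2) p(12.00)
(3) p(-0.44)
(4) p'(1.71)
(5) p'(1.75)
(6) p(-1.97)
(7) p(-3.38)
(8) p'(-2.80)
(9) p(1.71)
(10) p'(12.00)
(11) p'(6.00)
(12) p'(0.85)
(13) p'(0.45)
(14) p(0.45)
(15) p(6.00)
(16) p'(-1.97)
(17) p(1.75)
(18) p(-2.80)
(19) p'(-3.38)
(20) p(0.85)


(1) = -1.36
(2) = -17.51
(3) = -17.71
(4) = 5.23
(5) = 5.27
(6) = -11.91
(7) = -8.20
(8) = -2.31
(9) = -13.29
(10) = -1.78
(11) = -0.86
(12) = 2.76
(13) = 1.39
(14) = -17.69
(15) = -17.88
(16) = -5.32
(17) = -13.08
(18) = -8.40
(19) = 1.64
(20) = -16.86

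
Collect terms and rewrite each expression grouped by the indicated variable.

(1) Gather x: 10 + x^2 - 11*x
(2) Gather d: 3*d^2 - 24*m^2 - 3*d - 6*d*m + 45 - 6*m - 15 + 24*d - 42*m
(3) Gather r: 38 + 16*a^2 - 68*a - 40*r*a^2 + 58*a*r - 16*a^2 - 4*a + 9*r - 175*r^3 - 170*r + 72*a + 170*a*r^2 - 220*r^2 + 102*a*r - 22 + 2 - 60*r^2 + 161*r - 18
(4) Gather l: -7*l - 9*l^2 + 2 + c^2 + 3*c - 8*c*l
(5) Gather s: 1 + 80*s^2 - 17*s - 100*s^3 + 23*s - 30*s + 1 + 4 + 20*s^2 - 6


(1) = x^2 - 11*x + 10
(2) = 3*d^2 + d*(21 - 6*m) - 24*m^2 - 48*m + 30
(3) = -175*r^3 + r^2*(170*a - 280) + r*(-40*a^2 + 160*a)
(4) = c^2 + 3*c - 9*l^2 + l*(-8*c - 7) + 2
(5) = -100*s^3 + 100*s^2 - 24*s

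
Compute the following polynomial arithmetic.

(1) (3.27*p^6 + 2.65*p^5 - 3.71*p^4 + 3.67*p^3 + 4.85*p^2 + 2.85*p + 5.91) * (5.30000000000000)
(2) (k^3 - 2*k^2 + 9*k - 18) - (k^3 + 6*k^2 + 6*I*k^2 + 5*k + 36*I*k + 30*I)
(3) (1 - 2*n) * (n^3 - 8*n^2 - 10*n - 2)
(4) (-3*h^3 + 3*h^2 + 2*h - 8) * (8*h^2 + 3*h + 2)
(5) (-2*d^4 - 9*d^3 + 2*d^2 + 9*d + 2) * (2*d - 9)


(1) = 17.331*p^6 + 14.045*p^5 - 19.663*p^4 + 19.451*p^3 + 25.705*p^2 + 15.105*p + 31.323
(2) = -8*k^2 - 6*I*k^2 + 4*k - 36*I*k - 18 - 30*I
(3) = -2*n^4 + 17*n^3 + 12*n^2 - 6*n - 2
(4) = -24*h^5 + 15*h^4 + 19*h^3 - 52*h^2 - 20*h - 16
(5) = -4*d^5 + 85*d^3 - 77*d - 18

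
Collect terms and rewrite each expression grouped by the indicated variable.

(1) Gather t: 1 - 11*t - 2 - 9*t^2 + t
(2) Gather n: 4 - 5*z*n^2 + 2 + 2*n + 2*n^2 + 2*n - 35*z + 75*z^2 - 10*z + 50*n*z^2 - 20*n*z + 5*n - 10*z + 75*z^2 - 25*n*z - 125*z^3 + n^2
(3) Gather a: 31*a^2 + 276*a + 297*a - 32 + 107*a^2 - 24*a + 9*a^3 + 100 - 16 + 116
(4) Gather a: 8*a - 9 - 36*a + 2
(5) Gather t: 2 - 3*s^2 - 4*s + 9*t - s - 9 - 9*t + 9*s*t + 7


(1) = -9*t^2 - 10*t - 1
(2) = n^2*(3 - 5*z) + n*(50*z^2 - 45*z + 9) - 125*z^3 + 150*z^2 - 55*z + 6
(3) = 9*a^3 + 138*a^2 + 549*a + 168
(4) = -28*a - 7
(5) = -3*s^2 + 9*s*t - 5*s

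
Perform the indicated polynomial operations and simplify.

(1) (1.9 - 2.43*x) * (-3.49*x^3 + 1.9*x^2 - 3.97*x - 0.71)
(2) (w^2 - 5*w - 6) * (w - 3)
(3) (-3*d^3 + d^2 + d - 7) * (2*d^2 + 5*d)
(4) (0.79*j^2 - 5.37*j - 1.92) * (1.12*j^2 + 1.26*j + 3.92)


(1) = 8.4807*x^4 - 11.248*x^3 + 13.2571*x^2 - 5.8177*x - 1.349
(2) = w^3 - 8*w^2 + 9*w + 18
(3) = -6*d^5 - 13*d^4 + 7*d^3 - 9*d^2 - 35*d
(4) = 0.8848*j^4 - 5.019*j^3 - 5.8198*j^2 - 23.4696*j - 7.5264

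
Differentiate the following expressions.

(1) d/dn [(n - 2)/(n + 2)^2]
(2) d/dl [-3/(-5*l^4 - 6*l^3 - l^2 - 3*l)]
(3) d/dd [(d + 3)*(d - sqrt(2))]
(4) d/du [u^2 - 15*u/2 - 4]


(1) = (6 - n)/(n + 2)^3
(2) = 3*(-20*l^3 - 18*l^2 - 2*l - 3)/(l^2*(5*l^3 + 6*l^2 + l + 3)^2)
(3) = 2*d - sqrt(2) + 3
(4) = 2*u - 15/2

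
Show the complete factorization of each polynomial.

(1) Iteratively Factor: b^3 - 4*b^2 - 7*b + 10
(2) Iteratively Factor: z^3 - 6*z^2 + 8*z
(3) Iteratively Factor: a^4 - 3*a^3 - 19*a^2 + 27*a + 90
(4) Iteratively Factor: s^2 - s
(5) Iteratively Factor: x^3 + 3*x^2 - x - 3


(1) = (b - 5)*(b^2 + b - 2) = (b - 5)*(b + 2)*(b - 1)
(2) = (z)*(z^2 - 6*z + 8) = z*(z - 2)*(z - 4)
(3) = (a + 2)*(a^3 - 5*a^2 - 9*a + 45) = (a - 5)*(a + 2)*(a^2 - 9) = (a - 5)*(a - 3)*(a + 2)*(a + 3)
(4) = (s - 1)*(s)
(5) = (x - 1)*(x^2 + 4*x + 3) = (x - 1)*(x + 1)*(x + 3)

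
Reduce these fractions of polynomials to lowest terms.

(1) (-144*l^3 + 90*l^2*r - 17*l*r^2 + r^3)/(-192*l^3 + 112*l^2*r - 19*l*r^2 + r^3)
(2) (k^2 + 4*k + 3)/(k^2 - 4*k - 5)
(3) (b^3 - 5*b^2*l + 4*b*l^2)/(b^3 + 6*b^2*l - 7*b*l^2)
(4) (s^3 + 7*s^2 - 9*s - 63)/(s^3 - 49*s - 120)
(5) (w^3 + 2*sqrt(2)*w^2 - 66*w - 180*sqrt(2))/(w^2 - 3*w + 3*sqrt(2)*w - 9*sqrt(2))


(1) = (-6*l + r)/(-8*l + r)
(2) = (k + 3)/(k - 5)
(3) = (b - 4*l)/(b + 7*l)
(4) = (s^2 + 4*s - 21)/(s^2 - 3*s - 40)
(5) = (w^2 - sqrt(2)*w - 60)/(w - 3)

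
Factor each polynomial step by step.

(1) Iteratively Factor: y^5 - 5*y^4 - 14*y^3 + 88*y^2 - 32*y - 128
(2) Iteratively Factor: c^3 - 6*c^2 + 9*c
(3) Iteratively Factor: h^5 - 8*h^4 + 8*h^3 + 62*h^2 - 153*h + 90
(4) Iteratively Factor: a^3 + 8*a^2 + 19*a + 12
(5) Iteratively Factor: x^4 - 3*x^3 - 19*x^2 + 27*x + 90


(1) = (y - 4)*(y^4 - y^3 - 18*y^2 + 16*y + 32) = (y - 4)*(y + 4)*(y^3 - 5*y^2 + 2*y + 8) = (y - 4)*(y - 2)*(y + 4)*(y^2 - 3*y - 4) = (y - 4)*(y - 2)*(y + 1)*(y + 4)*(y - 4)
(2) = (c - 3)*(c^2 - 3*c) = c*(c - 3)*(c - 3)
(3) = (h - 5)*(h^4 - 3*h^3 - 7*h^2 + 27*h - 18) = (h - 5)*(h + 3)*(h^3 - 6*h^2 + 11*h - 6) = (h - 5)*(h - 1)*(h + 3)*(h^2 - 5*h + 6) = (h - 5)*(h - 2)*(h - 1)*(h + 3)*(h - 3)
(4) = (a + 3)*(a^2 + 5*a + 4) = (a + 3)*(a + 4)*(a + 1)
(5) = (x - 5)*(x^3 + 2*x^2 - 9*x - 18) = (x - 5)*(x - 3)*(x^2 + 5*x + 6) = (x - 5)*(x - 3)*(x + 3)*(x + 2)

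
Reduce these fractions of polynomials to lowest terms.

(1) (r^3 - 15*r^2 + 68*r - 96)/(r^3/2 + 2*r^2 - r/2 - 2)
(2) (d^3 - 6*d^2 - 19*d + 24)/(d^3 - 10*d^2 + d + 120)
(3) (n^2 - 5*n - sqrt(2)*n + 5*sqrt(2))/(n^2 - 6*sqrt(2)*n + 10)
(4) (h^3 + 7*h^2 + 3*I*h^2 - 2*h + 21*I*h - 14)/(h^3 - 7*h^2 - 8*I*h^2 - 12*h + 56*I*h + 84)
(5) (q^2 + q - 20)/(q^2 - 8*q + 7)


(1) = (2*r^3 - 30*r^2 + 136*r - 192)/(r^3 + 4*r^2 - r - 4)
(2) = (d - 1)/(d - 5)
(3) = (n - 5)/(n - 5*sqrt(2))
(4) = (h^3 + h^2*(7 + 3*I) + h*(-2 + 21*I) - 14)/(h^3 + h^2*(-7 - 8*I) + h*(-12 + 56*I) + 84)
(5) = (q^2 + q - 20)/(q^2 - 8*q + 7)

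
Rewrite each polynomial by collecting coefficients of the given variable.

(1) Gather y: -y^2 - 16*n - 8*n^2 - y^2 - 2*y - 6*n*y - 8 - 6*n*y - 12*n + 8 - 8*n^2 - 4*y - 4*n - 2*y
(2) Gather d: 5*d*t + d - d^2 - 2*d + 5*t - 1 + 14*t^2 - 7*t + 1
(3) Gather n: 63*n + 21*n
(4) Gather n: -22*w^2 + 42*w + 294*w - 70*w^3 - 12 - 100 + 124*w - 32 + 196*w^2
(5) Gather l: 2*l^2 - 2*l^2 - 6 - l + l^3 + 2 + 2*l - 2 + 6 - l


(1) = -16*n^2 - 32*n - 2*y^2 + y*(-12*n - 8)
(2) = -d^2 + d*(5*t - 1) + 14*t^2 - 2*t
(3) = 84*n
(4) = -70*w^3 + 174*w^2 + 460*w - 144
(5) = l^3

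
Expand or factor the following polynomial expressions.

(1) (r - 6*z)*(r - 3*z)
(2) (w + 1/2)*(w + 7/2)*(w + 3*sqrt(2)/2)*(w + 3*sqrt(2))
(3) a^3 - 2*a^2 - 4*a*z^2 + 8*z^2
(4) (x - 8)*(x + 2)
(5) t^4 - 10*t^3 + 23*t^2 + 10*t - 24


(1) = r^2 - 9*r*z + 18*z^2
(2) = w^4 + 4*w^3 + 9*sqrt(2)*w^3/2 + 43*w^2/4 + 18*sqrt(2)*w^2 + 63*sqrt(2)*w/8 + 36*w + 63/4
(3) = (a - 2)*(a - 2*z)*(a + 2*z)
(4) = x^2 - 6*x - 16
(5) = (t - 6)*(t - 4)*(t - 1)*(t + 1)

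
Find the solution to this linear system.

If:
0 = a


Then:
a = 0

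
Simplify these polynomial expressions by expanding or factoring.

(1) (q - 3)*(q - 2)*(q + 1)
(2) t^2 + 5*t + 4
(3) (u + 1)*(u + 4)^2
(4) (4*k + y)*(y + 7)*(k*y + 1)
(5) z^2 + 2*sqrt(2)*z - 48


(1) = q^3 - 4*q^2 + q + 6
(2) = (t + 1)*(t + 4)
(3) = u^3 + 9*u^2 + 24*u + 16
(4) = 4*k^2*y^2 + 28*k^2*y + k*y^3 + 7*k*y^2 + 4*k*y + 28*k + y^2 + 7*y
(5) = (z - 4*sqrt(2))*(z + 6*sqrt(2))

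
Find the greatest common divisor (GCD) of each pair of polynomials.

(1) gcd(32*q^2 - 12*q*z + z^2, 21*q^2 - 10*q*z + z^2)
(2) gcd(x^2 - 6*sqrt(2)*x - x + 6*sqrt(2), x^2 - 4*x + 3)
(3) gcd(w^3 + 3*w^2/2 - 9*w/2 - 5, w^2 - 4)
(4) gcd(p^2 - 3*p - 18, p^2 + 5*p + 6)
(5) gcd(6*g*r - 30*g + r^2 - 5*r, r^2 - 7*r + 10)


(1) = gcd((-8*q + z)*(-4*q + z), (-7*q + z)*(-3*q + z)) = 1
(2) = x - 1
(3) = gcd((w - 2)*(w + 1)*(w + 5/2), (w - 2)*(w + 2)) = w - 2
(4) = p + 3
(5) = r - 5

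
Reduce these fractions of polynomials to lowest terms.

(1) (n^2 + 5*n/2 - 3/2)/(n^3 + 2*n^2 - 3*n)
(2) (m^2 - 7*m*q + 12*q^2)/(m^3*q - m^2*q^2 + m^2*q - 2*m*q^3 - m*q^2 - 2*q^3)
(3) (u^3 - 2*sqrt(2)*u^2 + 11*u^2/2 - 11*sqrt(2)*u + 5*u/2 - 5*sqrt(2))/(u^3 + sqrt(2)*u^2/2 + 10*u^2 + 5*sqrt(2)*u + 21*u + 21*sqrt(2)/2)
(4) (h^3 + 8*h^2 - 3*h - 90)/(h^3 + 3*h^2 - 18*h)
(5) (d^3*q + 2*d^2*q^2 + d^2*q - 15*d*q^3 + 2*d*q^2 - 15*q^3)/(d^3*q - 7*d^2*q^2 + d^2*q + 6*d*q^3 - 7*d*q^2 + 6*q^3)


(1) = (2*n - 1)/(2*n^2 - 2*n)
(2) = (-m^2 + 7*m*q - 12*q^2)/(-m^3*q + m^2*q^2 - m^2*q + 2*m*q^3 + m*q^2 + 2*q^3)
(3) = (4*u^3 + u^2*(22 - 8*sqrt(2)) + u*(10 - 44*sqrt(2)) - 20*sqrt(2))/(4*u^3 + u^2*(2*sqrt(2) + 40) + u*(20*sqrt(2) + 84) + 42*sqrt(2))
(4) = (h + 5)/h
(5) = (d^2 + 2*d*q - 15*q^2)/(d^2 - 7*d*q + 6*q^2)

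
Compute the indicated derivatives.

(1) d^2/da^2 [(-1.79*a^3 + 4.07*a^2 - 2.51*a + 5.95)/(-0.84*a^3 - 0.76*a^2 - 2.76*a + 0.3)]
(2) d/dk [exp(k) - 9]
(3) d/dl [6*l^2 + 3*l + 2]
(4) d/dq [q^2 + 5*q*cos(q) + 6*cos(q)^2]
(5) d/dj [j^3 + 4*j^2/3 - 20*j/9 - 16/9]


(1) = (-8.029056*a^6 - 14.27328*a^5 + 21.262752*a^4 - 38.711744*a^3 - 110.25744*a^2 - 79.48044*a - 89.93868)/(0.592704*a^9 + 1.608768*a^8 + 7.29792*a^7 + 10.37584*a^6 + 22.82976*a^5 + 12.675168*a^4 + 17.475696*a^3 - 6.65064*a^2 + 0.7452*a - 0.027)
(2) = exp(k)
(3) = 12*l + 3
(4) = -5*q*sin(q) + 2*q - 6*sin(2*q) + 5*cos(q)
(5) = 3*j^2 + 8*j/3 - 20/9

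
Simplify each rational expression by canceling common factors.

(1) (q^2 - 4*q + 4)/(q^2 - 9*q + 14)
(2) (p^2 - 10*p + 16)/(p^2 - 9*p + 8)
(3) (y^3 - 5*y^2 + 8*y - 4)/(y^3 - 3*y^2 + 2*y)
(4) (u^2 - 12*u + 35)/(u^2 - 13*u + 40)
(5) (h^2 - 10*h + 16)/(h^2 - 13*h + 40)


(1) = (q - 2)/(q - 7)
(2) = (p - 2)/(p - 1)
(3) = (y - 2)/y
(4) = (u - 7)/(u - 8)
(5) = (h - 2)/(h - 5)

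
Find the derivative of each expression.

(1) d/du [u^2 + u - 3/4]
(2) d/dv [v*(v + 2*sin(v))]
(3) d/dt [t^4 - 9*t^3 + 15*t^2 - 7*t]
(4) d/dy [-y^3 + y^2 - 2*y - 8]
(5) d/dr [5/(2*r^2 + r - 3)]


(1) = 2*u + 1
(2) = 2*v*cos(v) + 2*v + 2*sin(v)
(3) = 4*t^3 - 27*t^2 + 30*t - 7
(4) = -3*y^2 + 2*y - 2
(5) = 5*(-4*r - 1)/(2*r^2 + r - 3)^2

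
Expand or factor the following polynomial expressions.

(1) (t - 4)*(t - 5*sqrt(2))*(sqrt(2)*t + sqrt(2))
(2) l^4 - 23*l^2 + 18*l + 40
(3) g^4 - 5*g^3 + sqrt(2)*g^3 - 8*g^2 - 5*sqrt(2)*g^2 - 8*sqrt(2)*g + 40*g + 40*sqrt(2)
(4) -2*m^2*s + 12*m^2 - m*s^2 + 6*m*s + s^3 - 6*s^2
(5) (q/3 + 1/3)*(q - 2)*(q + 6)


(1) = sqrt(2)*t^3 - 10*t^2 - 3*sqrt(2)*t^2 - 4*sqrt(2)*t + 30*t + 40
(2) = (l - 4)*(l - 2)*(l + 1)*(l + 5)
(3) = (g - 5)*(g - 2*sqrt(2))*(g + sqrt(2))*(g + 2*sqrt(2))
(4) = (-2*m + s)*(m + s)*(s - 6)
(5) = q^3/3 + 5*q^2/3 - 8*q/3 - 4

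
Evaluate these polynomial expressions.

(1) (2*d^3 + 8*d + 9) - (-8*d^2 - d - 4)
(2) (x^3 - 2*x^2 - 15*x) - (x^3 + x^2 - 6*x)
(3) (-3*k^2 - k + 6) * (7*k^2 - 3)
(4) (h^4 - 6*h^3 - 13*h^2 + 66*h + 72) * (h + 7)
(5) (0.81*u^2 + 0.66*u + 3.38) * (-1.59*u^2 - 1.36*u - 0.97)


(1) = 2*d^3 + 8*d^2 + 9*d + 13
(2) = -3*x^2 - 9*x
(3) = -21*k^4 - 7*k^3 + 51*k^2 + 3*k - 18
(4) = h^5 + h^4 - 55*h^3 - 25*h^2 + 534*h + 504
(5) = -1.2879*u^4 - 2.151*u^3 - 7.0575*u^2 - 5.237*u - 3.2786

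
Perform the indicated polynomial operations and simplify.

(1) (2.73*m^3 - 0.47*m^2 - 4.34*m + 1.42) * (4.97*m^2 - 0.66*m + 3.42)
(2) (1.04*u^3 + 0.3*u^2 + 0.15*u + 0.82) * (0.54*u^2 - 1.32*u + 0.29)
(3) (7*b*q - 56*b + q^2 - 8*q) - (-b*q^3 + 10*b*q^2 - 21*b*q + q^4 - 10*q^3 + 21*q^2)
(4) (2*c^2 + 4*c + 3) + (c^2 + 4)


(1) = 13.5681*m^5 - 4.1377*m^4 - 11.923*m^3 + 8.3144*m^2 - 15.78*m + 4.8564
(2) = 0.5616*u^5 - 1.2108*u^4 - 0.0134*u^3 + 0.3318*u^2 - 1.0389*u + 0.2378
(3) = b*q^3 - 10*b*q^2 + 28*b*q - 56*b - q^4 + 10*q^3 - 20*q^2 - 8*q
(4) = 3*c^2 + 4*c + 7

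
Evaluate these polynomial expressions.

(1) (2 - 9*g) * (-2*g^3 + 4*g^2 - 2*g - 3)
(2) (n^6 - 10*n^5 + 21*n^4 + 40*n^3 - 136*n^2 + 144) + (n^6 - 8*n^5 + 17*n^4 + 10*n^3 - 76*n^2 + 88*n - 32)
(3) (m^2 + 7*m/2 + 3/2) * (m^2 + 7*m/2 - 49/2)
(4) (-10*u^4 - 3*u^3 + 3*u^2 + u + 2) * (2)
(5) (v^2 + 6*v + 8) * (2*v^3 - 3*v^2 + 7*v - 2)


(1) = 18*g^4 - 40*g^3 + 26*g^2 + 23*g - 6
(2) = 2*n^6 - 18*n^5 + 38*n^4 + 50*n^3 - 212*n^2 + 88*n + 112
(3) = m^4 + 7*m^3 - 43*m^2/4 - 161*m/2 - 147/4
(4) = -20*u^4 - 6*u^3 + 6*u^2 + 2*u + 4
(5) = 2*v^5 + 9*v^4 + 5*v^3 + 16*v^2 + 44*v - 16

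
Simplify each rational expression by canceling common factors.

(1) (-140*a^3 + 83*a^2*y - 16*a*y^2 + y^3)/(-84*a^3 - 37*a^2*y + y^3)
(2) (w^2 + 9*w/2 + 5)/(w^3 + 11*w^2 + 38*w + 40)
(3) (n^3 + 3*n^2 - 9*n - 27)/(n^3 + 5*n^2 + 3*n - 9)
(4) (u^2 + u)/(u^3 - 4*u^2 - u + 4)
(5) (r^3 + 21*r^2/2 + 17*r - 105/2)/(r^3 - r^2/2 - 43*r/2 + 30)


(1) = (20*a^2 - 9*a*y + y^2)/(12*a^2 + 7*a*y + y^2)
(2) = (2*w + 5)/(2*w^2 + 18*w + 40)
(3) = (n - 3)/(n - 1)
(4) = u/(u^2 - 5*u + 4)
(5) = (r + 7)/(r - 4)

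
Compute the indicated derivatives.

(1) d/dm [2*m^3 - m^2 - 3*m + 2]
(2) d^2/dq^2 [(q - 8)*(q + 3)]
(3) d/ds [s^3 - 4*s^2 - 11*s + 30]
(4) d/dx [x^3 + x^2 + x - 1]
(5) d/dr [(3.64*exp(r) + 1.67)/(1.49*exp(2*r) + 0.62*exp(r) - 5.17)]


(1) = 6*m^2 - 2*m - 3
(2) = 2
(3) = 3*s^2 - 8*s - 11
(4) = 3*x^2 + 2*x + 1
(5) = (-(2.98*exp(r) + 0.62)*(3.64*exp(r) + 1.67) + 5.4236*exp(2*r) + 2.2568*exp(r) - 18.8188)*exp(r)/(1.49*exp(2*r) + 0.62*exp(r) - 5.17)^2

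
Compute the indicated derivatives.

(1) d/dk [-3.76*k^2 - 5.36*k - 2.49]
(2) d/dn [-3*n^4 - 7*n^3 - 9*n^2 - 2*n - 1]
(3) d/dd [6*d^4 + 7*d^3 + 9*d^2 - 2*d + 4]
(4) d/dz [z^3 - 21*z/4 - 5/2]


(1) = -7.52*k - 5.36
(2) = -12*n^3 - 21*n^2 - 18*n - 2
(3) = 24*d^3 + 21*d^2 + 18*d - 2
(4) = 3*z^2 - 21/4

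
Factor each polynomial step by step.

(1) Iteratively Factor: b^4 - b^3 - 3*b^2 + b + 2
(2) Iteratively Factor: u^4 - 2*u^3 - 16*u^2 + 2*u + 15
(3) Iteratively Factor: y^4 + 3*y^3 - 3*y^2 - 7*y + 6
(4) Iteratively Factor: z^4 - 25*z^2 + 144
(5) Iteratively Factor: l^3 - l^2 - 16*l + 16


(1) = (b + 1)*(b^3 - 2*b^2 - b + 2) = (b + 1)^2*(b^2 - 3*b + 2) = (b - 2)*(b + 1)^2*(b - 1)
(2) = (u + 3)*(u^3 - 5*u^2 - u + 5) = (u - 1)*(u + 3)*(u^2 - 4*u - 5) = (u - 5)*(u - 1)*(u + 3)*(u + 1)
(3) = (y + 3)*(y^3 - 3*y + 2) = (y - 1)*(y + 3)*(y^2 + y - 2) = (y - 1)*(y + 2)*(y + 3)*(y - 1)
(4) = (z - 3)*(z^3 + 3*z^2 - 16*z - 48) = (z - 3)*(z + 3)*(z^2 - 16) = (z - 4)*(z - 3)*(z + 3)*(z + 4)
(5) = (l - 1)*(l^2 - 16) = (l - 4)*(l - 1)*(l + 4)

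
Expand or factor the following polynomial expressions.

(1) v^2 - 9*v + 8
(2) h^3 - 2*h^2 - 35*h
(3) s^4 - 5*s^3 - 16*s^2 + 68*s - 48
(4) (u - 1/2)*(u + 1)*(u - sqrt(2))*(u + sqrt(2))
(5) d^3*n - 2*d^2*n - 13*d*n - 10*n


(1) = (v - 8)*(v - 1)
(2) = h*(h - 7)*(h + 5)
(3) = (s - 6)*(s - 2)*(s - 1)*(s + 4)
(4) = u^4 + u^3/2 - 5*u^2/2 - u + 1
(5) = (d - 5)*(d + 2)*(d*n + n)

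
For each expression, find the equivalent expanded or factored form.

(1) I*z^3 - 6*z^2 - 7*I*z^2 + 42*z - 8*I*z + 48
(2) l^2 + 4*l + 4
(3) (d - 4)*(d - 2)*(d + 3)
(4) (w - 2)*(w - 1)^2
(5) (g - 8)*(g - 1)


(1) = (z - 8)*(z + 6*I)*(I*z + I)
(2) = (l + 2)^2
(3) = d^3 - 3*d^2 - 10*d + 24
(4) = w^3 - 4*w^2 + 5*w - 2
(5) = g^2 - 9*g + 8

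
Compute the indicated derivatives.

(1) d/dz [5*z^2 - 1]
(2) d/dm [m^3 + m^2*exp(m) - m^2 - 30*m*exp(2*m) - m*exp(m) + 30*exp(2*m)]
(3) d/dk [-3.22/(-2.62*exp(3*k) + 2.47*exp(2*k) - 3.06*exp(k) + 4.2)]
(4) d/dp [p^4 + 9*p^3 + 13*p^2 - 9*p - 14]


(1) = 10*z
(2) = m^2*exp(m) + 3*m^2 - 60*m*exp(2*m) + m*exp(m) - 2*m + 30*exp(2*m) - exp(m)
(3) = (-25.3092*exp(2*k) + 15.9068*exp(k) - 9.8532)*exp(k)/(2.62*exp(3*k) - 2.47*exp(2*k) + 3.06*exp(k) - 4.2)^2
(4) = 4*p^3 + 27*p^2 + 26*p - 9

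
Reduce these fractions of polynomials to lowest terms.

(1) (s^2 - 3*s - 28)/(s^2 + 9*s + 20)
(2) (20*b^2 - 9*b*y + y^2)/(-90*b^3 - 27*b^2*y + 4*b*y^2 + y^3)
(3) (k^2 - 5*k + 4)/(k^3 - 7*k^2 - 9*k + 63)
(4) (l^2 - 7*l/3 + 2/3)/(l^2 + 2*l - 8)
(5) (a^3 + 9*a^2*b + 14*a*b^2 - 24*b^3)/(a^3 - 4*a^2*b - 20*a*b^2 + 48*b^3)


(1) = (s - 7)/(s + 5)
(2) = (-4*b + y)/(18*b^2 + 9*b*y + y^2)
(3) = (k^2 - 5*k + 4)/(k^3 - 7*k^2 - 9*k + 63)
(4) = (3*l - 1)/(3*l + 12)
(5) = (a^2 + 5*a*b - 6*b^2)/(a^2 - 8*a*b + 12*b^2)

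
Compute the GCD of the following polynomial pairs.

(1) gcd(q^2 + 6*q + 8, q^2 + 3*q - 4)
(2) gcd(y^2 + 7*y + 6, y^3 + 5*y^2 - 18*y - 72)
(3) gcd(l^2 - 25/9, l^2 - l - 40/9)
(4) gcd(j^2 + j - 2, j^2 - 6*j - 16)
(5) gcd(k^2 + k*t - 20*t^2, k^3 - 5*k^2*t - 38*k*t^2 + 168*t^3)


(1) = q + 4
(2) = gcd((y + 1)*(y + 6), (y - 4)*(y + 3)*(y + 6)) = y + 6
(3) = gcd((l - 5/3)*(l + 5/3), (l - 8/3)*(l + 5/3)) = l + 5/3
(4) = gcd((j - 1)*(j + 2), (j - 8)*(j + 2)) = j + 2
(5) = -k + 4*t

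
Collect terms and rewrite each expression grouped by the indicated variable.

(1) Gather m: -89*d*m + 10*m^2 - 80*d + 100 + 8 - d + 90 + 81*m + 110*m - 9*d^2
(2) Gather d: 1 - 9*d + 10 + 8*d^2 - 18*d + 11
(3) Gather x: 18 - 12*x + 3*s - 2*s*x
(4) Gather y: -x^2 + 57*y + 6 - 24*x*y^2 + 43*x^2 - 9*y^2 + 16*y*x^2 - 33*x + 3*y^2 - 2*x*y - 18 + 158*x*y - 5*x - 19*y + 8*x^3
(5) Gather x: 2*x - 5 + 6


(1) = -9*d^2 - 81*d + 10*m^2 + m*(191 - 89*d) + 198
(2) = 8*d^2 - 27*d + 22
(3) = 3*s + x*(-2*s - 12) + 18
(4) = 8*x^3 + 42*x^2 - 38*x + y^2*(-24*x - 6) + y*(16*x^2 + 156*x + 38) - 12
(5) = 2*x + 1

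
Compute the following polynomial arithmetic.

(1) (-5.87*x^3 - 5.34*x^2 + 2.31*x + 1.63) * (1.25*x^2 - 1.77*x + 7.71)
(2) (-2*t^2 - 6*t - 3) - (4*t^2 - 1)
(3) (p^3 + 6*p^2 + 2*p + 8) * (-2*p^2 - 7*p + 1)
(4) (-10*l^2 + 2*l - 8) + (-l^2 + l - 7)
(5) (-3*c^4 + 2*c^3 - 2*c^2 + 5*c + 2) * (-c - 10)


(1) = -7.3375*x^5 + 3.7149*x^4 - 32.9184*x^3 - 43.2226*x^2 + 14.925*x + 12.5673
(2) = -6*t^2 - 6*t - 2
(3) = -2*p^5 - 19*p^4 - 45*p^3 - 24*p^2 - 54*p + 8
(4) = -11*l^2 + 3*l - 15
(5) = 3*c^5 + 28*c^4 - 18*c^3 + 15*c^2 - 52*c - 20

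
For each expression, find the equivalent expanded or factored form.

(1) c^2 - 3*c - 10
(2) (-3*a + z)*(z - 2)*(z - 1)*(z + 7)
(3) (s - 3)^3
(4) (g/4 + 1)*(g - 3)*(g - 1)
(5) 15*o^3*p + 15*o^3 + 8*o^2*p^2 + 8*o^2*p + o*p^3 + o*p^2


(1) = (c - 5)*(c + 2)
(2) = -3*a*z^3 - 12*a*z^2 + 57*a*z - 42*a + z^4 + 4*z^3 - 19*z^2 + 14*z
(3) = s^3 - 9*s^2 + 27*s - 27
(4) = g^3/4 - 13*g/4 + 3
(5) = (3*o + p)*(5*o + p)*(o*p + o)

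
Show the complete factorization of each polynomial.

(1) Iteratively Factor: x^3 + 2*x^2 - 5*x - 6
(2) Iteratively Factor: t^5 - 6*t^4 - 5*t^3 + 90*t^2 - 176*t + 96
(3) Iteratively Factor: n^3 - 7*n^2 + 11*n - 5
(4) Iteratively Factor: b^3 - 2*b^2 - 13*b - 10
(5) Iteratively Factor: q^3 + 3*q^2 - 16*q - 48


(1) = (x + 3)*(x^2 - x - 2) = (x - 2)*(x + 3)*(x + 1)
(2) = (t + 4)*(t^4 - 10*t^3 + 35*t^2 - 50*t + 24) = (t - 4)*(t + 4)*(t^3 - 6*t^2 + 11*t - 6) = (t - 4)*(t - 1)*(t + 4)*(t^2 - 5*t + 6) = (t - 4)*(t - 2)*(t - 1)*(t + 4)*(t - 3)
(3) = (n - 5)*(n^2 - 2*n + 1) = (n - 5)*(n - 1)*(n - 1)
(4) = (b + 1)*(b^2 - 3*b - 10) = (b + 1)*(b + 2)*(b - 5)
(5) = (q + 3)*(q^2 - 16) = (q + 3)*(q + 4)*(q - 4)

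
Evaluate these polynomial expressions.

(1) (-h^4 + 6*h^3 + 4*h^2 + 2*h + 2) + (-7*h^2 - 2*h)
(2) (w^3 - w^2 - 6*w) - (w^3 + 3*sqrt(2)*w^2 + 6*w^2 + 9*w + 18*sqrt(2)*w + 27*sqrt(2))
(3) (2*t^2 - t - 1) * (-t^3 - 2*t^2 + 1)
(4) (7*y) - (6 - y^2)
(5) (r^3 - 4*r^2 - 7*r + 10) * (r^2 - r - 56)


(1) = -h^4 + 6*h^3 - 3*h^2 + 2
(2) = -7*w^2 - 3*sqrt(2)*w^2 - 18*sqrt(2)*w - 15*w - 27*sqrt(2)
(3) = -2*t^5 - 3*t^4 + 3*t^3 + 4*t^2 - t - 1
(4) = y^2 + 7*y - 6
(5) = r^5 - 5*r^4 - 59*r^3 + 241*r^2 + 382*r - 560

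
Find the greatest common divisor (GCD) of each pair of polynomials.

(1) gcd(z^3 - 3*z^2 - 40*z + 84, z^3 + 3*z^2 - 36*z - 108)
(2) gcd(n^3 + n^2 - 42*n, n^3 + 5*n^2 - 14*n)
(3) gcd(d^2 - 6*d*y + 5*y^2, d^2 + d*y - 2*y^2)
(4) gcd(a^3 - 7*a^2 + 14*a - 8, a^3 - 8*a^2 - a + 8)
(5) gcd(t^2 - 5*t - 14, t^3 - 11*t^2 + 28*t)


(1) = gcd((z - 7)*(z - 2)*(z + 6), (z - 6)*(z + 3)*(z + 6)) = z + 6
(2) = gcd(n*(n - 6)*(n + 7), n*(n - 2)*(n + 7)) = n^2 + 7*n
(3) = -d + y
(4) = gcd((a - 4)*(a - 2)*(a - 1), (a - 8)*(a - 1)*(a + 1)) = a - 1
(5) = gcd((t - 7)*(t + 2), t*(t - 7)*(t - 4)) = t - 7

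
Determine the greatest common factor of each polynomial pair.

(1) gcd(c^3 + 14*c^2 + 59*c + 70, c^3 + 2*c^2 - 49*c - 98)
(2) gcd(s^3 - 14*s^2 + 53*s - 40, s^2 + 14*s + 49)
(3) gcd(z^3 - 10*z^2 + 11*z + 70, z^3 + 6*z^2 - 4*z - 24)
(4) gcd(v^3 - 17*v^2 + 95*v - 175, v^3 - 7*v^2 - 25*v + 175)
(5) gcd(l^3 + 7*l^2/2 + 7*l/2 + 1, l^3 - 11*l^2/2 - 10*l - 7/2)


(1) = c^2 + 9*c + 14
(2) = 1
(3) = gcd((z - 7)*(z - 5)*(z + 2), (z - 2)*(z + 2)*(z + 6)) = z + 2
(4) = v^2 - 12*v + 35
(5) = l^2 + 3*l/2 + 1/2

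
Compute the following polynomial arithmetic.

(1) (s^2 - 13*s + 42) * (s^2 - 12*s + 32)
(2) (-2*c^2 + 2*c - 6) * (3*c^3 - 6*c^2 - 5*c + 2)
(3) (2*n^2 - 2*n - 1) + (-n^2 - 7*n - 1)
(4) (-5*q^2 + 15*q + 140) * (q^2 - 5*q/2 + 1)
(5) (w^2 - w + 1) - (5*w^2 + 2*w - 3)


(1) = s^4 - 25*s^3 + 230*s^2 - 920*s + 1344
(2) = -6*c^5 + 18*c^4 - 20*c^3 + 22*c^2 + 34*c - 12
(3) = n^2 - 9*n - 2
(4) = -5*q^4 + 55*q^3/2 + 195*q^2/2 - 335*q + 140
(5) = -4*w^2 - 3*w + 4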